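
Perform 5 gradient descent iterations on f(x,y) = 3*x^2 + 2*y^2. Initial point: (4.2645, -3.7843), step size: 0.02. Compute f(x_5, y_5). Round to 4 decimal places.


Gradient descent on f(x,y) = 3*x^2 + 2*y^2.
Starting point: (4.2645, -3.7843), alpha = 0.02
Step 1: grad_x = 2*3*4.2645 = 25.587, grad_y = 2*2*-3.7843 = -15.1372
  x_1 = 4.2645 - 0.02*25.587 = 3.7528
  y_1 = -3.7843 - 0.02*-15.1372 = -3.4816
Step 2: grad_x = 2*3*3.7528 = 22.5166, grad_y = 2*2*-3.4816 = -13.9262
  x_2 = 3.7528 - 0.02*22.5166 = 3.3024
  y_2 = -3.4816 - 0.02*-13.9262 = -3.203
Step 3: grad_x = 2*3*3.3024 = 19.8146, grad_y = 2*2*-3.203 = -12.8121
  x_3 = 3.3024 - 0.02*19.8146 = 2.9061
  y_3 = -3.203 - 0.02*-12.8121 = -2.9468
Step 4: grad_x = 2*3*2.9061 = 17.4368, grad_y = 2*2*-2.9468 = -11.7872
  x_4 = 2.9061 - 0.02*17.4368 = 2.5574
  y_4 = -2.9468 - 0.02*-11.7872 = -2.711
Step 5: grad_x = 2*3*2.5574 = 15.3444, grad_y = 2*2*-2.711 = -10.8442
  x_5 = 2.5574 - 0.02*15.3444 = 2.2505
  y_5 = -2.711 - 0.02*-10.8442 = -2.4942
f(2.2505, -2.4942) = 3*2.2505^2 + 2*(-2.4942)^2 = 27.6361


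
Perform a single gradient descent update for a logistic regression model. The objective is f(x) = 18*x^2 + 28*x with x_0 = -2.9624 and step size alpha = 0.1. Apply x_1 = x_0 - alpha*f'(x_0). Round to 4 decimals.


We compute the gradient at x_0 and apply the update.
f'(x) = 36*x + 28
f'(-2.9624) = 36*-2.9624 + 28 = -78.6464
x_1 = -2.9624 - 0.1*-78.6464 = 4.9022


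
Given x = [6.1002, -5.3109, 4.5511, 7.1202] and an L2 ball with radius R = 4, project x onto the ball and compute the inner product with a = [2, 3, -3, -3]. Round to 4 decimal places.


Step 1: Compute ||x|| (intermediates to 6 decimals).
||x|| = sqrt(6.1002^2 + (-5.3109)^2 + 4.5511^2 + 7.1202^2) = 11.697344
Step 2: Project.
Since ||x|| > R, scale = R/||x|| = 4/11.697344 = 0.341958, proj(x) = scale * x
proj(x) = [2.086012, -1.816105, 1.556285, 2.434809]
Step 3: Dot product.
a^T * proj(x) = 2*2.086012 + 3*(-1.816105) - 3*1.556285 - 3*2.434809 = -13.2496


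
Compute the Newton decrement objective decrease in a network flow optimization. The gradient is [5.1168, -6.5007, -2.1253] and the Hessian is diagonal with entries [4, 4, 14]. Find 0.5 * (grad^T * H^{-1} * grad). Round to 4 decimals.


Step 1: H is diagonal, so H^(-1) * g = [1.2792, -1.6252, -0.1518].
Step 2: g^T H^(-1) g = sum_i g_i^2 / H_ii
  = (5.1168)^2/4 + (-6.5007)^2/4 + (-2.1253)^2/14
  = 6.5454 + 10.5648 + 0.3226 = 17.4328
Step 3: Objective decrease = 0.5 * g^T H^(-1) g = 8.7164


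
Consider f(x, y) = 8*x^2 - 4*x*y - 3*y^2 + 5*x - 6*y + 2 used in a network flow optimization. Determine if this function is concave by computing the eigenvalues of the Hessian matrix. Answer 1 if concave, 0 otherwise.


The Hessian of f(x,y) = 8*x^2 - 4*x*y - 3*y^2 + 5*x - 6*y + 2 is:
H = [[16, -4], [-4, -6]]
Trace = 16 - 6 = 10
Determinant = 16*-6 - (-4)^2 = -112
Discriminant = (10)^2 - 4*-112 = 548.0
Eigenvalues: lambda_1 = -6.7047, lambda_2 = 16.7047
The function is not concave.

0


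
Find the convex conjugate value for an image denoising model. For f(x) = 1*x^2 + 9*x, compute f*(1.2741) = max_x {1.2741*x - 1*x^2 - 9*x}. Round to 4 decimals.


f*(y) = sup_x {y*x - a*x^2 - b*x} = sup_x {(y-b)*x - a*x^2}
FOC: (y - b) - 2a*x = 0 => x* = (y - b)/(2a)
x* = (1.2741 - 9)/(2*1) = -3.863
f*(1.2741) = (y-b)^2/(4a) = (1.2741 - 9)^2/(4*1)
= 59.6895/4 = 14.9224


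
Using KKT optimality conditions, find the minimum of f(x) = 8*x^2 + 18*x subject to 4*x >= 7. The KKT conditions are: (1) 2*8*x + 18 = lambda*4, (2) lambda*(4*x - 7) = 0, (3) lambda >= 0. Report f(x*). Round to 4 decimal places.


Step 1: Try lambda = 0 (constraint inactive).
x_unc = -18/(2*8) = -1.125
Check: 4*-1.125 = -4.5 < 7 -- violated!
Step 2: Constraint must be active: 4*x = 7
x* = 7/4 = 1.75
lambda = (2*8*1.75 + 18)/4 = 11.5
Step 3: Compute optimal value.
f(x*) = 8*1.75^2 + 18*1.75 = 56.0


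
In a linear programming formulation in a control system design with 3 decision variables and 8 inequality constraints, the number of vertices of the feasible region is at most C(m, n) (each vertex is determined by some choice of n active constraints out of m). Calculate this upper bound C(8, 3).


Each vertex corresponds to some choice of n active constraints out of m, so the number of vertices is at most C(m, n) = m! / (n!(m-n)!).
m = 8, n = 3
Numerator: 8 * 7 * 6
Denominator: 3! = 6
C(8, 3) = 56


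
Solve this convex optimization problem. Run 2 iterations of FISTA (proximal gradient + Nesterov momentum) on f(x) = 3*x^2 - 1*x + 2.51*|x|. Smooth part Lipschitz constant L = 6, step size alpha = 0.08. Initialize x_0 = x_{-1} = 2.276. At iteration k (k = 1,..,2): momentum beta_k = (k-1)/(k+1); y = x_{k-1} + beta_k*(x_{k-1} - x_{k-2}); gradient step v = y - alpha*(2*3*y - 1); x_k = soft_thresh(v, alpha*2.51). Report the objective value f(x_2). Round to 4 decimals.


FISTA on f(x) = 3*x^2 - 1*x + 2.51*|x|
L = 6, alpha = 0.08
Iteration 1: beta = 0.0, y = 2.276 + 0.0*(2.276 - 2.276) = 2.276
  grad(y) = 12.656, v = y - alpha*grad = 1.2635
  prox(v) = soft_thresh(1.2635, 0.2008) = 1.0627
Iteration 2: beta = 0.3333, y = 1.0627 + 0.3333*(1.0627 - 2.276) = 0.6583
  grad(y) = 2.9498, v = y - alpha*grad = 0.4223
  prox(v) = soft_thresh(0.4223, 0.2008) = 0.2215
f(x_2) = 3*0.2215^2 - 1*0.2215 + 2.51*|0.2215| = 0.4817


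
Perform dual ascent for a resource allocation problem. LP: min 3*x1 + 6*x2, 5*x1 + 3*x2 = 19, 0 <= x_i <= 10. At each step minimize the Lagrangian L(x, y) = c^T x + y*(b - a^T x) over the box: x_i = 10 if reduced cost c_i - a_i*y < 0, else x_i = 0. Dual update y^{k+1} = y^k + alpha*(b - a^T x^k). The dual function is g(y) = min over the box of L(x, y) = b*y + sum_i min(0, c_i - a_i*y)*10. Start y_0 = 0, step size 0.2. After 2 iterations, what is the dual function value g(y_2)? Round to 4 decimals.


Dual ascent for LP: min 3*x1 + 6*x2, 5*x1 + 3*x2 = 19, 0 <= x_i <= 10
Step 1: y^k = 0.0, reduced costs: (3.0, 6.0)
  x^k = (0.0, 0.0), subgradient = b - a^T x = 19.0
  y^{k+1} = 0.0 + 0.2*19.0 = 3.8
Step 2: y^k = 3.8, reduced costs: (-16.0, -5.4)
  x^k = (10.0, 10.0), subgradient = b - a^T x = -61.0
  y^{k+1} = 3.8 + 0.2*-61.0 = -8.4
Dual objective at y_2 = -8.4: reduced costs (45.0, 31.2), box minimizer x = (0.0, 0.0)
g(y_2) = b*y + (c1 - a1*y)*x1 + (c2 - a2*y)*x2 = 19*(-8.4) + 45.0*0.0 + 31.2*0.0 = -159.6 + 0.0 + 0.0 = -159.6


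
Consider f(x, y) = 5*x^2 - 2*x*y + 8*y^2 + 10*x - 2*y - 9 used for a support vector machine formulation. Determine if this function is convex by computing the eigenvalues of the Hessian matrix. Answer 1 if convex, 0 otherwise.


The Hessian of f(x,y) = 5*x^2 - 2*x*y + 8*y^2 + 10*x - 2*y - 9 is:
H = [[10, -2], [-2, 16]]
Trace = 10 + 16 = 26
Determinant = 10*16 - (-2)^2 = 156
Discriminant = (26)^2 - 4*156 = 52.0
Eigenvalues: lambda_1 = 9.3944, lambda_2 = 16.6056
The function is convex.

1


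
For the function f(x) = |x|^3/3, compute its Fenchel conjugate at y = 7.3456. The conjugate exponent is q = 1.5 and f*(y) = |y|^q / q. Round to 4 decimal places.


The conjugate exponent q satisfies 1/p + 1/q = 1.
p = 3, so q = 3/(3 - 1) = 1.5
|y|^q = 7.3456^1.5 = 19.9086
f*(7.3456) = 19.9086 / 1.5 = 13.2724


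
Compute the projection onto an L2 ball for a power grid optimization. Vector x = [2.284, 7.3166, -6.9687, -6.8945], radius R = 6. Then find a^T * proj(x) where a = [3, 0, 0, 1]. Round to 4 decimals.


Step 1: Compute ||x|| (intermediates to 6 decimals).
||x|| = sqrt(2.284^2 + 7.3166^2 + (-6.9687)^2 + (-6.8945)^2) = 12.443721
Step 2: Project.
Since ||x|| > R, scale = R/||x|| = 6/12.443721 = 0.482171, proj(x) = scale * x
proj(x) = [1.101279, 3.527852, -3.360105, -3.324328]
Step 3: Dot product.
a^T * proj(x) = 3*1.101279 + 0*3.527852 + 0*(-3.360105) + 1*(-3.324328) = -0.0205


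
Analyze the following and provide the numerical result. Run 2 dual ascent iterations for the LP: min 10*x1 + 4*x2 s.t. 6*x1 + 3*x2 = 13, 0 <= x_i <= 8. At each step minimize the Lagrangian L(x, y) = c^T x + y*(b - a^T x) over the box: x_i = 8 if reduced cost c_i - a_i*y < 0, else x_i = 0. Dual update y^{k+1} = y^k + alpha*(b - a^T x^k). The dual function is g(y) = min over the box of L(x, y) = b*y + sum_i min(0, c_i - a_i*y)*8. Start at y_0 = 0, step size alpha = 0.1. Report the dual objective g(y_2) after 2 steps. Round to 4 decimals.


Dual ascent for LP: min 10*x1 + 4*x2, 6*x1 + 3*x2 = 13, 0 <= x_i <= 8
Step 1: y^k = 0.0, reduced costs: (10.0, 4.0)
  x^k = (0.0, 0.0), subgradient = b - a^T x = 13.0
  y^{k+1} = 0.0 + 0.1*13.0 = 1.3
Step 2: y^k = 1.3, reduced costs: (2.2, 0.1)
  x^k = (0.0, 0.0), subgradient = b - a^T x = 13.0
  y^{k+1} = 1.3 + 0.1*13.0 = 2.6
Dual objective at y_2 = 2.6: reduced costs (-5.6, -3.8), box minimizer x = (8.0, 8.0)
g(y_2) = b*y + (c1 - a1*y)*x1 + (c2 - a2*y)*x2 = 13*2.6 + (-5.6)*8.0 + (-3.8)*8.0 = 33.8 - 44.8 - 30.4 = -41.4


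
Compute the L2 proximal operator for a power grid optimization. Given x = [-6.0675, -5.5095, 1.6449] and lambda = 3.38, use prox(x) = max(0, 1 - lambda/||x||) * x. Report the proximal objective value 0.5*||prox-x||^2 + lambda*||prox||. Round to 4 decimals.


Step 1: Compute ||x||.
||x|| = 8.3591
Step 2: Compute scaling factor.
scale = max(0, 1 - 3.38/8.3591) = 0.5957
Step 3: prox(x) = [-3.6141, -3.2817, 0.9798]
||prox(x)|| = 4.9791
Step 4: Proximal objective.
0.5*||prox-x||^2 = 5.7122
lambda*||prox|| = 16.8294
Total = 22.5416


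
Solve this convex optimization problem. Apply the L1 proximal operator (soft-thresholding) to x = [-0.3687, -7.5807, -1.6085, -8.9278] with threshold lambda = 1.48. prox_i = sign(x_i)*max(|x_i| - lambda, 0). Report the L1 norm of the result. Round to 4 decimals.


Soft-thresholding with lambda = 1.48:
prox(-0.3687) = sign(-0.3687)*max(|-0.3687| - 1.48, 0) = 0.0
prox(-7.5807) = sign(-7.5807)*max(|-7.5807| - 1.48, 0) = -6.1007
prox(-1.6085) = sign(-1.6085)*max(|-1.6085| - 1.48, 0) = -0.1285
prox(-8.9278) = sign(-8.9278)*max(|-8.9278| - 1.48, 0) = -7.4478
prox(x) = [0.0, -6.1007, -0.1285, -7.4478]
||prox(x)||_1 = 0.0 + 6.1007 + 0.1285 + 7.4478 = 13.677


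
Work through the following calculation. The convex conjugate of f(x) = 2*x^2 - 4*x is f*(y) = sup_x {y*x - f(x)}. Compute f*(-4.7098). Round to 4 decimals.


f*(y) = sup_x {y*x - a*x^2 - b*x} = sup_x {(y-b)*x - a*x^2}
FOC: (y - b) - 2a*x = 0 => x* = (y - b)/(2a)
x* = (-4.7098 + 4)/(2*2) = -0.1775
f*(-4.7098) = (y-b)^2/(4a) = (-4.7098 + 4)^2/(4*2)
= 0.5038/8 = 0.063


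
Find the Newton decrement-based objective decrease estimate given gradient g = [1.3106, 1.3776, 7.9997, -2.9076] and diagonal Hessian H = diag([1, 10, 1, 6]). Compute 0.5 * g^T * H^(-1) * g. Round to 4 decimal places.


Step 1: H is diagonal, so H^(-1) * g = [1.3106, 0.1378, 7.9997, -0.4846].
Step 2: g^T H^(-1) g = sum_i g_i^2 / H_ii
  = (1.3106)^2/1 + (1.3776)^2/10 + (7.9997)^2/1 + (-2.9076)^2/6
  = 1.7177 + 0.1898 + 63.9952 + 1.409 = 67.3117
Step 3: Objective decrease = 0.5 * g^T H^(-1) g = 33.6558


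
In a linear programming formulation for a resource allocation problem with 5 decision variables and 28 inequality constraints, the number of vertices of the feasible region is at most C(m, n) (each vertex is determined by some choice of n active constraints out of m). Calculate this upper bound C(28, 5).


Each vertex corresponds to some choice of n active constraints out of m, so the number of vertices is at most C(m, n) = m! / (n!(m-n)!).
m = 28, n = 5
Numerator: 28 * 27 * 26 * 25 * 24
Denominator: 5! = 120
C(28, 5) = 98280


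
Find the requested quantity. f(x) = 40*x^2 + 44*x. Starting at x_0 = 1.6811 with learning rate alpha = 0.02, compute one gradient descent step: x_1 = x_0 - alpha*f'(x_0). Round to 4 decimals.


We compute the gradient at x_0 and apply the update.
f'(x) = 80*x + 44
f'(1.6811) = 80*1.6811 + 44 = 178.488
x_1 = 1.6811 - 0.02*178.488 = -1.8887


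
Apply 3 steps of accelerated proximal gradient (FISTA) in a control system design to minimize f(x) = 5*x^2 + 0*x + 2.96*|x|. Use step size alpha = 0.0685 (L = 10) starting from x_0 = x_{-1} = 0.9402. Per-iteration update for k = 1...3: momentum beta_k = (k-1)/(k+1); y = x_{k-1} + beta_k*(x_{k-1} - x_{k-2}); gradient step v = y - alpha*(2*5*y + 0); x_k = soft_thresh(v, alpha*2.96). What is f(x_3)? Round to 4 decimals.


FISTA on f(x) = 5*x^2 + 0*x + 2.96*|x|
L = 10, alpha = 0.0685
Iteration 1: beta = 0.0, y = 0.9402 + 0.0*(0.9402 - 0.9402) = 0.9402
  grad(y) = 9.402, v = y - alpha*grad = 0.2962
  prox(v) = soft_thresh(0.2962, 0.2028) = 0.0934
Iteration 2: beta = 0.3333, y = 0.0934 + 0.3333*(0.0934 - 0.9402) = -0.1889
  grad(y) = -1.8886, v = y - alpha*grad = -0.0595
  prox(v) = soft_thresh(-0.0595, 0.2028) = 0.0
Iteration 3: beta = 0.5, y = 0.0 + 0.5*(0.0 - 0.0934) = -0.0467
  grad(y) = -0.467, v = y - alpha*grad = -0.0147
  prox(v) = soft_thresh(-0.0147, 0.2028) = 0.0
f(x_3) = 5*0.0^2 + 0*0.0 + 2.96*|0.0| = 0.0


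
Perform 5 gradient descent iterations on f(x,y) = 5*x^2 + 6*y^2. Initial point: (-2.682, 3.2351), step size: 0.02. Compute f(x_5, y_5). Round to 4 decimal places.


Gradient descent on f(x,y) = 5*x^2 + 6*y^2.
Starting point: (-2.682, 3.2351), alpha = 0.02
Step 1: grad_x = 2*5*-2.682 = -26.82, grad_y = 2*6*3.2351 = 38.8212
  x_1 = -2.682 - 0.02*-26.82 = -2.1456
  y_1 = 3.2351 - 0.02*38.8212 = 2.4587
Step 2: grad_x = 2*5*-2.1456 = -21.456, grad_y = 2*6*2.4587 = 29.5041
  x_2 = -2.1456 - 0.02*-21.456 = -1.7165
  y_2 = 2.4587 - 0.02*29.5041 = 1.8686
Step 3: grad_x = 2*5*-1.7165 = -17.1648, grad_y = 2*6*1.8686 = 22.4231
  x_3 = -1.7165 - 0.02*-17.1648 = -1.3732
  y_3 = 1.8686 - 0.02*22.4231 = 1.4201
Step 4: grad_x = 2*5*-1.3732 = -13.7318, grad_y = 2*6*1.4201 = 17.0416
  x_4 = -1.3732 - 0.02*-13.7318 = -1.0985
  y_4 = 1.4201 - 0.02*17.0416 = 1.0793
Step 5: grad_x = 2*5*-1.0985 = -10.9855, grad_y = 2*6*1.0793 = 12.9516
  x_5 = -1.0985 - 0.02*-10.9855 = -0.8788
  y_5 = 1.0793 - 0.02*12.9516 = 0.8203
f(-0.8788, 0.8203) = 5*(-0.8788)^2 + 6*0.8203^2 = 7.8988


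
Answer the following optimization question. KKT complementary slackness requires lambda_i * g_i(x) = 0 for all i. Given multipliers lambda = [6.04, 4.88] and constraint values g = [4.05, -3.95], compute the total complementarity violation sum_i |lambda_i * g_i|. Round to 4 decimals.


KKT complementary slackness check:
lambda_1 * g_1 = 6.04 * 4.05 = 24.462
lambda_2 * g_2 = 4.88 * -3.95 = -19.276
Total violation = 24.462 + 19.276 = 43.738


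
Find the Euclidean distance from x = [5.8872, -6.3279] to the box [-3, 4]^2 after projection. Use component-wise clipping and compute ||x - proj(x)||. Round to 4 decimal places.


Project each component onto [-3, 4].
clip(5.8872) = 4.0, clip(-6.3279) = -3.0
Projection = [4.0, -3.0]
Squared diffs: [3.5615, 11.0749]
Distance = sqrt(14.6364) = 3.8258


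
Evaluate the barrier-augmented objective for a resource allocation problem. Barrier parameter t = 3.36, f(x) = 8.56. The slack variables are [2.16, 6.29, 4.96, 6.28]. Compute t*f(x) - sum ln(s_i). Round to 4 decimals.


Step 1: Compute log-barrier.
ln values: [0.7701, 1.839, 1.6014, 1.8374]
phi = -(0.7701 + 1.839 + 1.6014 + 1.8374) = -6.0478
Step 2: Compute augmented objective.
t*f(x) = 3.36*8.56 = 28.7616
Total = 28.7616 - 6.0478 = 22.7138


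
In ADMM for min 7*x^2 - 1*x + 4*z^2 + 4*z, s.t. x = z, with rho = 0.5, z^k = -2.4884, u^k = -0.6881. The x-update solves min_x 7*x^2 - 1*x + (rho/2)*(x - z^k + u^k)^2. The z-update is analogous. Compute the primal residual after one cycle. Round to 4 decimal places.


ADMM iteration with rho = 0.5, z^k = -2.4884, u^k = -0.6881
Step 1: x-update.
Minimize 7*x^2 - 1*x + (0.5/2)*(x + 2.4884 - 0.6881)^2
FOC: (2*7 + 0.5)*x = 1 + 0.5*(-2.4884 + 0.6881)
x^{k+1} = 0.0069
Step 2: z-update.
Minimize 4*z^2 + 4*z + (0.5/2)*(0.0069 - z - 0.6881)^2
FOC: (2*4 + 0.5)*z = -4 + 0.5*(0.0069 - 0.6881)
z^{k+1} = -0.5107
Step 3: u-update.
u^{k+1} = -0.6881 + 0.0069 + 0.5107 = -0.1706
Step 4: Primal residual = |0.0069 + 0.5107| = 0.5175


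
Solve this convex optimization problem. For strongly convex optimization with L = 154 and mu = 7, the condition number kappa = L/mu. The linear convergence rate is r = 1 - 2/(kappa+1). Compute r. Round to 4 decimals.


Step 1: Compute the condition number.
kappa = L/mu = 154/7 = 22.0
Step 2: Compute the convergence rate.
r = 1 - 2/(kappa + 1) = 1 - 2*mu/(L + mu) = (L - mu)/(L + mu) = 147/161 = 0.913


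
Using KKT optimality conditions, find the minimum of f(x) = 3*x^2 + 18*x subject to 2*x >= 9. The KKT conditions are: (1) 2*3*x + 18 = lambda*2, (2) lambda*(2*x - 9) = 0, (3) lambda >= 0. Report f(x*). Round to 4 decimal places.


Step 1: Try lambda = 0 (constraint inactive).
x_unc = -18/(2*3) = -3.0
Check: 2*-3.0 = -6.0 < 9 -- violated!
Step 2: Constraint must be active: 2*x = 9
x* = 9/2 = 4.5
lambda = (2*3*4.5 + 18)/2 = 22.5
Step 3: Compute optimal value.
f(x*) = 3*4.5^2 + 18*4.5 = 141.75


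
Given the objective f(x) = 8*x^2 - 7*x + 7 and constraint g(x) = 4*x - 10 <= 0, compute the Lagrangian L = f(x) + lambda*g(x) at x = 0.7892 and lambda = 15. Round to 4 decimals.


Step 1: Evaluate f(x).
f(0.7892) = 8*0.7892^2 - 7*0.7892 + 7 = 6.4583
Step 2: Evaluate g(x).
g(0.7892) = 4*0.7892 - 10 = -6.8432
Step 3: Compute Lagrangian.
L = 6.4583 + 15*-6.8432 = -96.1897


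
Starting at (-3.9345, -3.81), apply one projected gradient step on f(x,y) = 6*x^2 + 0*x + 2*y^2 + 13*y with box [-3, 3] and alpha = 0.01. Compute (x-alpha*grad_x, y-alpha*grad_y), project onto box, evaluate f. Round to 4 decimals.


Step 1: Compute gradient at (-3.9345, -3.81).
grad_x = 2*6*-3.9345 + 0 = -47.214
grad_y = 2*2*-3.81 + 13 = -2.24
Step 2: Gradient step.
x_raw = -3.9345 - 0.01*-47.214 = -3.4624
y_raw = -3.81 - 0.01*-2.24 = -3.7876
Step 3: Project onto [-3, 3].
x_proj = clip(-3.4624) = -3.0
y_proj = clip(-3.7876) = -3.0
Step 4: Evaluate f.
f(-3.0, -3.0) = 33.0


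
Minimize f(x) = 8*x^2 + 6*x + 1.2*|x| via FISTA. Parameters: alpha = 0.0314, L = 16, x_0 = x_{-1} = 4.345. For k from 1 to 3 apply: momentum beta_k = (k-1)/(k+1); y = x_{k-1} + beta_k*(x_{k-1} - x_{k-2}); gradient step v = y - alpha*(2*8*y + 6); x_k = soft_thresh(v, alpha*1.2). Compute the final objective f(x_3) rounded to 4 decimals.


FISTA on f(x) = 8*x^2 + 6*x + 1.2*|x|
L = 16, alpha = 0.0314
Iteration 1: beta = 0.0, y = 4.345 + 0.0*(4.345 - 4.345) = 4.345
  grad(y) = 75.52, v = y - alpha*grad = 1.9737
  prox(v) = soft_thresh(1.9737, 0.0377) = 1.936
Iteration 2: beta = 0.3333, y = 1.936 + 0.3333*(1.936 - 4.345) = 1.133
  grad(y) = 24.1278, v = y - alpha*grad = 0.3754
  prox(v) = soft_thresh(0.3754, 0.0377) = 0.3377
Iteration 3: beta = 0.5, y = 0.3377 + 0.5*(0.3377 - 1.936) = -0.4615
  grad(y) = -1.3832, v = y - alpha*grad = -0.418
  prox(v) = soft_thresh(-0.418, 0.0377) = -0.3803
f(x_3) = 8*(-0.3803)^2 + 6*(-0.3803) + 1.2*|-0.3803| = -0.6684


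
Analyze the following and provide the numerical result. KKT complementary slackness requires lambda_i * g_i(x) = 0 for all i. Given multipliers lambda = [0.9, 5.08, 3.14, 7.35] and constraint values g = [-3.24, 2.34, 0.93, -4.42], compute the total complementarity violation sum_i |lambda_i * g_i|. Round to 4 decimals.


KKT complementary slackness check:
lambda_1 * g_1 = 0.9 * -3.24 = -2.916
lambda_2 * g_2 = 5.08 * 2.34 = 11.8872
lambda_3 * g_3 = 3.14 * 0.93 = 2.9202
lambda_4 * g_4 = 7.35 * -4.42 = -32.487
Total violation = 2.916 + 11.8872 + 2.9202 + 32.487 = 50.2104


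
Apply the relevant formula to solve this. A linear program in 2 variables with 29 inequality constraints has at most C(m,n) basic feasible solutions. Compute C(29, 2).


Each vertex corresponds to some choice of n active constraints out of m, so the number of vertices is at most C(m, n) = m! / (n!(m-n)!).
m = 29, n = 2
Numerator: 29 * 28
Denominator: 2! = 2
C(29, 2) = 406


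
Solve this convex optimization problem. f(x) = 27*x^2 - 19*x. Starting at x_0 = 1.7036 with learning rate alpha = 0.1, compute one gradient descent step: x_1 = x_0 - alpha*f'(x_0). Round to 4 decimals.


We compute the gradient at x_0 and apply the update.
f'(x) = 54*x - 19
f'(1.7036) = 54*1.7036 - 19 = 72.9944
x_1 = 1.7036 - 0.1*72.9944 = -5.5958


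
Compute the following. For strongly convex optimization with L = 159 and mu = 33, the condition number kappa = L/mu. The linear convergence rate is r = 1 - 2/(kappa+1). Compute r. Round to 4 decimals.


Step 1: Compute the condition number.
kappa = L/mu = 159/33 = 4.8182
Step 2: Compute the convergence rate.
r = 1 - 2/(kappa + 1) = 1 - 2*mu/(L + mu) = (L - mu)/(L + mu) = 126/192 = 0.6563


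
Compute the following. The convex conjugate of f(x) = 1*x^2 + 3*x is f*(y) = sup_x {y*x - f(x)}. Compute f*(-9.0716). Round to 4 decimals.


f*(y) = sup_x {y*x - a*x^2 - b*x} = sup_x {(y-b)*x - a*x^2}
FOC: (y - b) - 2a*x = 0 => x* = (y - b)/(2a)
x* = (-9.0716 - 3)/(2*1) = -6.0358
f*(-9.0716) = (y-b)^2/(4a) = (-9.0716 - 3)^2/(4*1)
= 145.7235/4 = 36.4309


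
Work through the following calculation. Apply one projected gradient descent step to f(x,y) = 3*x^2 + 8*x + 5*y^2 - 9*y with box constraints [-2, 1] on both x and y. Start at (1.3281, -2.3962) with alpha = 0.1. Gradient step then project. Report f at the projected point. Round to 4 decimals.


Step 1: Compute gradient at (1.3281, -2.3962).
grad_x = 2*3*1.3281 + 8 = 15.9686
grad_y = 2*5*-2.3962 - 9 = -32.962
Step 2: Gradient step.
x_raw = 1.3281 - 0.1*15.9686 = -0.2688
y_raw = -2.3962 - 0.1*-32.962 = 0.9
Step 3: Project onto [-2, 1].
x_proj = clip(-0.2688) = -0.2688
y_proj = clip(0.9) = 0.9
Step 4: Evaluate f.
f(-0.2688, 0.9) = -5.9834


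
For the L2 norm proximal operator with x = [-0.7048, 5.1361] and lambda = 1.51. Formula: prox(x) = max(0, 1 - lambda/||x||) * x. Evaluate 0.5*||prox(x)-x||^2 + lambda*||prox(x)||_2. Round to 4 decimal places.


Step 1: Compute ||x||.
||x|| = 5.1842
Step 2: Compute scaling factor.
scale = max(0, 1 - 1.51/5.1842) = 0.7087
Step 3: prox(x) = [-0.4995, 3.6401]
||prox(x)|| = 3.6742
Step 4: Proximal objective.
0.5*||prox-x||^2 = 1.1401
lambda*||prox|| = 5.548
Total = 6.6881


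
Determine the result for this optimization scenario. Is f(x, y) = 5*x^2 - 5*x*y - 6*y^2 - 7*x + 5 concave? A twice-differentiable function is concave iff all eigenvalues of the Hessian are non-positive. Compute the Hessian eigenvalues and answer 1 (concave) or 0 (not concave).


The Hessian of f(x,y) = 5*x^2 - 5*x*y - 6*y^2 - 7*x + 5 is:
H = [[10, -5], [-5, -12]]
Trace = 10 - 12 = -2
Determinant = 10*-12 - (-5)^2 = -145
Discriminant = (-2)^2 - 4*-145 = 584.0
Eigenvalues: lambda_1 = -13.083, lambda_2 = 11.083
The function is not concave.

0


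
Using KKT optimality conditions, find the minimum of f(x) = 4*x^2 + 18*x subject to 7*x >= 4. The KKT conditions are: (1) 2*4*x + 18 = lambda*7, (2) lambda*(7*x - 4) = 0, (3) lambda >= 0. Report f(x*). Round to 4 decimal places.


Step 1: Try lambda = 0 (constraint inactive).
x_unc = -18/(2*4) = -2.25
Check: 7*-2.25 = -15.75 < 4 -- violated!
Step 2: Constraint must be active: 7*x = 4
x* = 4/7 = 0.5714 (rounded; the exact value 4/7 is used below)
lambda = (2*4*(4/7) + 18)/7 = 3.2245
Step 3: Compute optimal value.
f(x*) = 4*(4/7)^2 + 18*(4/7) = 11.5918


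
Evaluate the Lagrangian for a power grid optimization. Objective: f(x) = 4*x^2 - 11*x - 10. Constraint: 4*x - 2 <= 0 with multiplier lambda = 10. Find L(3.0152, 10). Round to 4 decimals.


Step 1: Evaluate f(x).
f(3.0152) = 4*3.0152^2 - 11*3.0152 - 10 = -6.8015
Step 2: Evaluate g(x).
g(3.0152) = 4*3.0152 - 2 = 10.0608
Step 3: Compute Lagrangian.
L = -6.8015 + 10*10.0608 = 93.8065


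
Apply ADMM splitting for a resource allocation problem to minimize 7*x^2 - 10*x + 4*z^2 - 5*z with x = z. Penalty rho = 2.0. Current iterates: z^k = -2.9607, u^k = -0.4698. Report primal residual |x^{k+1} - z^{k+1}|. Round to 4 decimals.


ADMM iteration with rho = 2.0, z^k = -2.9607, u^k = -0.4698
Step 1: x-update.
Minimize 7*x^2 - 10*x + (2.0/2)*(x + 2.9607 - 0.4698)^2
FOC: (2*7 + 2.0)*x = 10 + 2.0*(-2.9607 + 0.4698)
x^{k+1} = 0.3136
Step 2: z-update.
Minimize 4*z^2 - 5*z + (2.0/2)*(0.3136 - z - 0.4698)^2
FOC: (2*4 + 2.0)*z = 5 + 2.0*(0.3136 - 0.4698)
z^{k+1} = 0.4688
Step 3: u-update.
u^{k+1} = -0.4698 + 0.3136 - 0.4688 = -0.6249
Step 4: Primal residual = |0.3136 - 0.4688| = 0.1551


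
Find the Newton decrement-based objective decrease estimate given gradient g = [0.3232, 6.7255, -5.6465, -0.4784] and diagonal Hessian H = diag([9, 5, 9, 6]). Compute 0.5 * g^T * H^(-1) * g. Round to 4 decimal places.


Step 1: H is diagonal, so H^(-1) * g = [0.0359, 1.3451, -0.6274, -0.0797].
Step 2: g^T H^(-1) g = sum_i g_i^2 / H_ii
  = (0.3232)^2/9 + (6.7255)^2/5 + (-5.6465)^2/9 + (-0.4784)^2/6
  = 0.0116 + 9.0465 + 3.5426 + 0.0381 = 12.6388
Step 3: Objective decrease = 0.5 * g^T H^(-1) g = 6.3194


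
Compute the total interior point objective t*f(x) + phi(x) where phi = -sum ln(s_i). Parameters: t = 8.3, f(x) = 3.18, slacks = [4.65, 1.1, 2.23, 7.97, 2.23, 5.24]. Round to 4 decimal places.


Step 1: Compute log-barrier.
ln values: [1.5369, 0.0953, 0.802, 2.0757, 0.802, 1.6563]
phi = -(1.5369 + 0.0953 + 0.802 + 2.0757 + 0.802 + 1.6563) = -6.9682
Step 2: Compute augmented objective.
t*f(x) = 8.3*3.18 = 26.394
Total = 26.394 - 6.9682 = 19.4258


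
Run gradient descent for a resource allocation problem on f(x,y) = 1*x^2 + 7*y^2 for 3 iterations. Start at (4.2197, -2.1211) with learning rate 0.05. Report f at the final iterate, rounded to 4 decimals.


Gradient descent on f(x,y) = 1*x^2 + 7*y^2.
Starting point: (4.2197, -2.1211), alpha = 0.05
Step 1: grad_x = 2*1*4.2197 = 8.4394, grad_y = 2*7*-2.1211 = -29.6954
  x_1 = 4.2197 - 0.05*8.4394 = 3.7977
  y_1 = -2.1211 - 0.05*-29.6954 = -0.6363
Step 2: grad_x = 2*1*3.7977 = 7.5955, grad_y = 2*7*-0.6363 = -8.9086
  x_2 = 3.7977 - 0.05*7.5955 = 3.418
  y_2 = -0.6363 - 0.05*-8.9086 = -0.1909
Step 3: grad_x = 2*1*3.418 = 6.8359, grad_y = 2*7*-0.1909 = -2.6726
  x_3 = 3.418 - 0.05*6.8359 = 3.0762
  y_3 = -0.1909 - 0.05*-2.6726 = -0.0573
f(3.0762, -0.0573) = 1*3.0762^2 + 7*(-0.0573)^2 = 9.4857


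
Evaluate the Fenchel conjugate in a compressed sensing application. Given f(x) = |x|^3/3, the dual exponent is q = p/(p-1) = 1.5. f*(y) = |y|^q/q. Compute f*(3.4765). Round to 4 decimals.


The conjugate exponent q satisfies 1/p + 1/q = 1.
p = 3, so q = 3/(3 - 1) = 1.5
|y|^q = 3.4765^1.5 = 6.4821
f*(3.4765) = 6.4821 / 1.5 = 4.3214


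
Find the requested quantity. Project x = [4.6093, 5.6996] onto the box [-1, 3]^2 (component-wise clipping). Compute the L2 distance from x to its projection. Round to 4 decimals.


Project each component onto [-1, 3].
clip(4.6093) = 3.0, clip(5.6996) = 3.0
Projection = [3.0, 3.0]
Squared diffs: [2.5898, 7.2878]
Distance = sqrt(9.8776) = 3.1429


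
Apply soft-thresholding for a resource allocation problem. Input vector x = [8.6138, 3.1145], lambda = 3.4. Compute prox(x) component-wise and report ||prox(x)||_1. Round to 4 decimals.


Soft-thresholding with lambda = 3.4:
prox(8.6138) = sign(8.6138)*max(|8.6138| - 3.4, 0) = 5.2138
prox(3.1145) = sign(3.1145)*max(|3.1145| - 3.4, 0) = 0.0
prox(x) = [5.2138, 0.0]
||prox(x)||_1 = 5.2138 + 0.0 = 5.2138


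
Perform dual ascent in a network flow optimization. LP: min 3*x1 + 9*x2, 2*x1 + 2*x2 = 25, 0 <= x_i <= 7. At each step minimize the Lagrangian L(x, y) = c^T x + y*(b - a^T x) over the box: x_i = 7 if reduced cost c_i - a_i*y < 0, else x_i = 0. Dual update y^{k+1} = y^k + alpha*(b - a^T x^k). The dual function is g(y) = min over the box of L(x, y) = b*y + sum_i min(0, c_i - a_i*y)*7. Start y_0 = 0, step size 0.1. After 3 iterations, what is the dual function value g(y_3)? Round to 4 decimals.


Dual ascent for LP: min 3*x1 + 9*x2, 2*x1 + 2*x2 = 25, 0 <= x_i <= 7
Step 1: y^k = 0.0, reduced costs: (3.0, 9.0)
  x^k = (0.0, 0.0), subgradient = b - a^T x = 25.0
  y^{k+1} = 0.0 + 0.1*25.0 = 2.5
Step 2: y^k = 2.5, reduced costs: (-2.0, 4.0)
  x^k = (7.0, 0.0), subgradient = b - a^T x = 11.0
  y^{k+1} = 2.5 + 0.1*11.0 = 3.6
Step 3: y^k = 3.6, reduced costs: (-4.2, 1.8)
  x^k = (7.0, 0.0), subgradient = b - a^T x = 11.0
  y^{k+1} = 3.6 + 0.1*11.0 = 4.7
Dual objective at y_3 = 4.7: reduced costs (-6.4, -0.4), box minimizer x = (7.0, 7.0)
g(y_3) = b*y + (c1 - a1*y)*x1 + (c2 - a2*y)*x2 = 25*4.7 + (-6.4)*7.0 + (-0.4)*7.0 = 117.5 - 44.8 - 2.8 = 69.9


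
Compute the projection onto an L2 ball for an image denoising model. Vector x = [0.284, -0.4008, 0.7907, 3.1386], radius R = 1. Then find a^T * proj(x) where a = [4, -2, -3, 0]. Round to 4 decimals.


Step 1: Compute ||x|| (intermediates to 6 decimals).
||x|| = sqrt(0.284^2 + (-0.4008)^2 + 0.7907^2 + 3.1386^2) = 3.273731
Step 2: Project.
Since ||x|| > R, scale = R/||x|| = 1/3.273731 = 0.305462, proj(x) = scale * x
proj(x) = [0.086751, -0.122429, 0.241529, 0.958723]
Step 3: Dot product.
a^T * proj(x) = 4*0.086751 - 2*(-0.122429) - 3*0.241529 + 0*0.958723 = -0.1327


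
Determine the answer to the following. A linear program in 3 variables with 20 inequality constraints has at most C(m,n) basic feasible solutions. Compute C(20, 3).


Each vertex corresponds to some choice of n active constraints out of m, so the number of vertices is at most C(m, n) = m! / (n!(m-n)!).
m = 20, n = 3
Numerator: 20 * 19 * 18
Denominator: 3! = 6
C(20, 3) = 1140


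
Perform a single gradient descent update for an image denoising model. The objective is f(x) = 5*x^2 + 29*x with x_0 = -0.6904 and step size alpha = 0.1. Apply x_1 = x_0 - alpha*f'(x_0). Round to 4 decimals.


We compute the gradient at x_0 and apply the update.
f'(x) = 10*x + 29
f'(-0.6904) = 10*-0.6904 + 29 = 22.096
x_1 = -0.6904 - 0.1*22.096 = -2.9


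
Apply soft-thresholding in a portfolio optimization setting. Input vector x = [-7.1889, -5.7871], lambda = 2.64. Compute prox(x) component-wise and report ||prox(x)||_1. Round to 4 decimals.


Soft-thresholding with lambda = 2.64:
prox(-7.1889) = sign(-7.1889)*max(|-7.1889| - 2.64, 0) = -4.5489
prox(-5.7871) = sign(-5.7871)*max(|-5.7871| - 2.64, 0) = -3.1471
prox(x) = [-4.5489, -3.1471]
||prox(x)||_1 = 4.5489 + 3.1471 = 7.696


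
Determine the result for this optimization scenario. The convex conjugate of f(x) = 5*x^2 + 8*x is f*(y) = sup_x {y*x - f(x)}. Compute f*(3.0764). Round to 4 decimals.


f*(y) = sup_x {y*x - a*x^2 - b*x} = sup_x {(y-b)*x - a*x^2}
FOC: (y - b) - 2a*x = 0 => x* = (y - b)/(2a)
x* = (3.0764 - 8)/(2*5) = -0.4924
f*(3.0764) = (y-b)^2/(4a) = (3.0764 - 8)^2/(4*5)
= 24.2418/20 = 1.2121


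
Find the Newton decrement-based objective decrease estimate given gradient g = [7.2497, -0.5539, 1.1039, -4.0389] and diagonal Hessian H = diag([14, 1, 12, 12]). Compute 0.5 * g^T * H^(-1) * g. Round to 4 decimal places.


Step 1: H is diagonal, so H^(-1) * g = [0.5178, -0.5539, 0.092, -0.3366].
Step 2: g^T H^(-1) g = sum_i g_i^2 / H_ii
  = (7.2497)^2/14 + (-0.5539)^2/1 + (1.1039)^2/12 + (-4.0389)^2/12
  = 3.7542 + 0.3068 + 0.1015 + 1.3594 = 5.5219
Step 3: Objective decrease = 0.5 * g^T H^(-1) g = 2.761


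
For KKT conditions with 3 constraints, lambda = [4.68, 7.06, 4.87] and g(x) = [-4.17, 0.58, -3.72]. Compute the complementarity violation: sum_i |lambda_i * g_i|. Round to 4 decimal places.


KKT complementary slackness check:
lambda_1 * g_1 = 4.68 * -4.17 = -19.5156
lambda_2 * g_2 = 7.06 * 0.58 = 4.0948
lambda_3 * g_3 = 4.87 * -3.72 = -18.1164
Total violation = 19.5156 + 4.0948 + 18.1164 = 41.7268


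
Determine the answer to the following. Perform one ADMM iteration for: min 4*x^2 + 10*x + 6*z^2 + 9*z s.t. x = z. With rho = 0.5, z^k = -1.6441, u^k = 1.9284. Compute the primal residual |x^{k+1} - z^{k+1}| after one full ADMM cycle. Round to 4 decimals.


ADMM iteration with rho = 0.5, z^k = -1.6441, u^k = 1.9284
Step 1: x-update.
Minimize 4*x^2 + 10*x + (0.5/2)*(x + 1.6441 + 1.9284)^2
FOC: (2*4 + 0.5)*x = -10 + 0.5*(-1.6441 - 1.9284)
x^{k+1} = -1.3866
Step 2: z-update.
Minimize 6*z^2 + 9*z + (0.5/2)*(-1.3866 - z + 1.9284)^2
FOC: (2*6 + 0.5)*z = -9 + 0.5*(-1.3866 + 1.9284)
z^{k+1} = -0.6983
Step 3: u-update.
u^{k+1} = 1.9284 - 1.3866 + 0.6983 = 1.2401
Step 4: Primal residual = |-1.3866 + 0.6983| = 0.6883


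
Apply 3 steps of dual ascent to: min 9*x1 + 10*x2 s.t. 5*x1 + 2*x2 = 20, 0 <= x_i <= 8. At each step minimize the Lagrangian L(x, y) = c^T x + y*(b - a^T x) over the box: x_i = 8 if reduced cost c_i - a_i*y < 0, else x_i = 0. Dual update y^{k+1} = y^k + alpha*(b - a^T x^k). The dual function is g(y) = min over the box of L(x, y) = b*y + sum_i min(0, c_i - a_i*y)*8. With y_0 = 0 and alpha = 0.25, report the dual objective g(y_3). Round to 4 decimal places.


Dual ascent for LP: min 9*x1 + 10*x2, 5*x1 + 2*x2 = 20, 0 <= x_i <= 8
Step 1: y^k = 0.0, reduced costs: (9.0, 10.0)
  x^k = (0.0, 0.0), subgradient = b - a^T x = 20.0
  y^{k+1} = 0.0 + 0.25*20.0 = 5.0
Step 2: y^k = 5.0, reduced costs: (-16.0, 0.0)
  x^k = (8.0, 0.0), subgradient = b - a^T x = -20.0
  y^{k+1} = 5.0 + 0.25*-20.0 = 0.0
Step 3: y^k = 0.0, reduced costs: (9.0, 10.0)
  x^k = (0.0, 0.0), subgradient = b - a^T x = 20.0
  y^{k+1} = 0.0 + 0.25*20.0 = 5.0
Dual objective at y_3 = 5.0: reduced costs (-16.0, 0.0), box minimizer x = (8.0, 0.0)
g(y_3) = b*y + (c1 - a1*y)*x1 + (c2 - a2*y)*x2 = 20*5.0 + (-16.0)*8.0 + 0.0*0.0 = 100.0 - 128.0 + 0.0 = -28.0


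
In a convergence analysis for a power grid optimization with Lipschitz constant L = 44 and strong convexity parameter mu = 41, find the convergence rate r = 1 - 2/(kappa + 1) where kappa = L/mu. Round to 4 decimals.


Step 1: Compute the condition number.
kappa = L/mu = 44/41 = 1.0732
Step 2: Compute the convergence rate.
r = 1 - 2/(kappa + 1) = 1 - 2*mu/(L + mu) = (L - mu)/(L + mu) = 3/85 = 0.0353


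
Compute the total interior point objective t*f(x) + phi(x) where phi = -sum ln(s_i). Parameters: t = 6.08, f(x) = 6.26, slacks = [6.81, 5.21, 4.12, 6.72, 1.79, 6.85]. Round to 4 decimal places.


Step 1: Compute log-barrier.
ln values: [1.9184, 1.6506, 1.4159, 1.9051, 0.5822, 1.9242]
phi = -(1.9184 + 1.6506 + 1.4159 + 1.9051 + 0.5822 + 1.9242) = -9.3964
Step 2: Compute augmented objective.
t*f(x) = 6.08*6.26 = 38.0608
Total = 38.0608 - 9.3964 = 28.6644


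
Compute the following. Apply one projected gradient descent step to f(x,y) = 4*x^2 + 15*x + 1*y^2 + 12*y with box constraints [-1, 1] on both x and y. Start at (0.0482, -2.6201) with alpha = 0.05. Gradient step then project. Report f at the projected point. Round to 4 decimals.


Step 1: Compute gradient at (0.0482, -2.6201).
grad_x = 2*4*0.0482 + 15 = 15.3856
grad_y = 2*1*-2.6201 + 12 = 6.7598
Step 2: Gradient step.
x_raw = 0.0482 - 0.05*15.3856 = -0.7211
y_raw = -2.6201 - 0.05*6.7598 = -2.9581
Step 3: Project onto [-1, 1].
x_proj = clip(-0.7211) = -0.7211
y_proj = clip(-2.9581) = -1.0
Step 4: Evaluate f.
f(-0.7211, -1.0) = -19.7364


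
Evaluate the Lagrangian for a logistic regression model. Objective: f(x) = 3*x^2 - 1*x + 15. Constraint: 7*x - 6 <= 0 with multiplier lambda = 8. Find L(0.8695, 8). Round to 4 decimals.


Step 1: Evaluate f(x).
f(0.8695) = 3*0.8695^2 - 1*0.8695 + 15 = 16.3986
Step 2: Evaluate g(x).
g(0.8695) = 7*0.8695 - 6 = 0.0865
Step 3: Compute Lagrangian.
L = 16.3986 + 8*0.0865 = 17.0906


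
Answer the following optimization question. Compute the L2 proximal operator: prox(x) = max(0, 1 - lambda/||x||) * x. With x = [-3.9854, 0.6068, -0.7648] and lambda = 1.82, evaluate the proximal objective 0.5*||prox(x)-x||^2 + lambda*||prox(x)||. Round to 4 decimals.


Step 1: Compute ||x||.
||x|| = 4.1032
Step 2: Compute scaling factor.
scale = max(0, 1 - 1.82/4.1032) = 0.5564
Step 3: prox(x) = [-2.2177, 0.3377, -0.4256]
||prox(x)|| = 2.2832
Step 4: Proximal objective.
0.5*||prox-x||^2 = 1.6562
lambda*||prox|| = 4.1554
Total = 5.8117


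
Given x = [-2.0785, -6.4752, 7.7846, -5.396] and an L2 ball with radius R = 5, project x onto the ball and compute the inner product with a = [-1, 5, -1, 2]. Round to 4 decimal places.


Step 1: Compute ||x|| (intermediates to 6 decimals).
||x|| = sqrt((-2.0785)^2 + (-6.4752)^2 + 7.7846^2 + (-5.396)^2) = 11.660411
Step 2: Project.
Since ||x|| > R, scale = R/||x|| = 5/11.660411 = 0.428801, proj(x) = scale * x
proj(x) = [-0.891263, -2.776572, 3.338044, -2.31381]
Step 3: Dot product.
a^T * proj(x) = -1*(-0.891263) + 5*(-2.776572) - 1*3.338044 + 2*(-2.31381) = -20.9573


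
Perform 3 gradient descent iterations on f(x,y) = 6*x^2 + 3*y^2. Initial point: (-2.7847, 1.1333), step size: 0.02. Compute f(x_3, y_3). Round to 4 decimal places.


Gradient descent on f(x,y) = 6*x^2 + 3*y^2.
Starting point: (-2.7847, 1.1333), alpha = 0.02
Step 1: grad_x = 2*6*-2.7847 = -33.4164, grad_y = 2*3*1.1333 = 6.7998
  x_1 = -2.7847 - 0.02*-33.4164 = -2.1164
  y_1 = 1.1333 - 0.02*6.7998 = 0.9973
Step 2: grad_x = 2*6*-2.1164 = -25.3965, grad_y = 2*3*0.9973 = 5.9838
  x_2 = -2.1164 - 0.02*-25.3965 = -1.6084
  y_2 = 0.9973 - 0.02*5.9838 = 0.8776
Step 3: grad_x = 2*6*-1.6084 = -19.3013, grad_y = 2*3*0.8776 = 5.2658
  x_3 = -1.6084 - 0.02*-19.3013 = -1.2224
  y_3 = 0.8776 - 0.02*5.2658 = 0.7723
f(-1.2224, 0.7723) = 6*(-1.2224)^2 + 3*0.7723^2 = 10.7552


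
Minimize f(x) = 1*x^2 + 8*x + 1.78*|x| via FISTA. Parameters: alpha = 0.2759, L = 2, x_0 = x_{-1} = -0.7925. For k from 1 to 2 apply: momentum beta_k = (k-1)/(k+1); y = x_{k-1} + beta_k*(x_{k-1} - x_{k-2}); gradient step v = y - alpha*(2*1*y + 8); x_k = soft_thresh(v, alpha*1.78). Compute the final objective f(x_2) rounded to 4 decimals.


FISTA on f(x) = 1*x^2 + 8*x + 1.78*|x|
L = 2, alpha = 0.2759
Iteration 1: beta = 0.0, y = -0.7925 + 0.0*(-0.7925 + 0.7925) = -0.7925
  grad(y) = 6.415, v = y - alpha*grad = -2.5624
  prox(v) = soft_thresh(-2.5624, 0.4911) = -2.0713
Iteration 2: beta = 0.3333, y = -2.0713 + 0.3333*(-2.0713 + 0.7925) = -2.4976
  grad(y) = 3.0049, v = y - alpha*grad = -3.3266
  prox(v) = soft_thresh(-3.3266, 0.4911) = -2.8355
f(x_2) = 1*(-2.8355)^2 + 8*(-2.8355) + 1.78*|-2.8355| = -9.5968


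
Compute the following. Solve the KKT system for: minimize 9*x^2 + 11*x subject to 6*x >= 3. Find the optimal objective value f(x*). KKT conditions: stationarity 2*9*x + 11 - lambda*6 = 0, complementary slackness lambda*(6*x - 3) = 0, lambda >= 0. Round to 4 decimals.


Step 1: Try lambda = 0 (constraint inactive).
x_unc = -11/(2*9) = -0.6111
Check: 6*-0.6111 = -3.6666 < 3 -- violated!
Step 2: Constraint must be active: 6*x = 3
x* = 3/6 = 0.5
lambda = (2*9*0.5 + 11)/6 = 3.3333
Step 3: Compute optimal value.
f(x*) = 9*0.5^2 + 11*0.5 = 7.75


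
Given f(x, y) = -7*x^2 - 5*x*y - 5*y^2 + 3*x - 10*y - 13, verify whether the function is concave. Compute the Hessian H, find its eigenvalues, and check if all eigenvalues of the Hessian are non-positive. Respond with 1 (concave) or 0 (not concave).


The Hessian of f(x,y) = -7*x^2 - 5*x*y - 5*y^2 + 3*x - 10*y - 13 is:
H = [[-14, -5], [-5, -10]]
Trace = -14 - 10 = -24
Determinant = -14*-10 - (-5)^2 = 115
Discriminant = (-24)^2 - 4*115 = 116.0
Eigenvalues: lambda_1 = -17.3852, lambda_2 = -6.6148
The function is concave.

1


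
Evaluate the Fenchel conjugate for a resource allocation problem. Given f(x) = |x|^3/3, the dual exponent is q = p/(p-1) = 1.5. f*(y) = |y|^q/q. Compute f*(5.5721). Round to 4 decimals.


The conjugate exponent q satisfies 1/p + 1/q = 1.
p = 3, so q = 3/(3 - 1) = 1.5
|y|^q = 5.5721^1.5 = 13.1531
f*(5.5721) = 13.1531 / 1.5 = 8.7687


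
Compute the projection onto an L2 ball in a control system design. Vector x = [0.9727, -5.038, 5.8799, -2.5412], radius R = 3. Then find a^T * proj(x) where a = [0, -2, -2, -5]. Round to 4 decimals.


Step 1: Compute ||x|| (intermediates to 6 decimals).
||x|| = sqrt(0.9727^2 + (-5.038)^2 + 5.8799^2 + (-2.5412)^2) = 8.207223
Step 2: Project.
Since ||x|| > R, scale = R/||x|| = 3/8.207223 = 0.365532, proj(x) = scale * x
proj(x) = [0.355553, -1.84155, 2.149292, -0.92889]
Step 3: Dot product.
a^T * proj(x) = 0*0.355553 - 2*(-1.84155) - 2*2.149292 - 5*(-0.92889) = 4.029


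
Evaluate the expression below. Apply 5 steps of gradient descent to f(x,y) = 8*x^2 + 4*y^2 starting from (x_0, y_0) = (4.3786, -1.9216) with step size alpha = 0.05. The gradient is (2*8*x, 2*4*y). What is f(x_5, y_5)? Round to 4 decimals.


Gradient descent on f(x,y) = 8*x^2 + 4*y^2.
Starting point: (4.3786, -1.9216), alpha = 0.05
Step 1: grad_x = 2*8*4.3786 = 70.0576, grad_y = 2*4*-1.9216 = -15.3728
  x_1 = 4.3786 - 0.05*70.0576 = 0.8757
  y_1 = -1.9216 - 0.05*-15.3728 = -1.153
Step 2: grad_x = 2*8*0.8757 = 14.0115, grad_y = 2*4*-1.153 = -9.2237
  x_2 = 0.8757 - 0.05*14.0115 = 0.1751
  y_2 = -1.153 - 0.05*-9.2237 = -0.6918
Step 3: grad_x = 2*8*0.1751 = 2.8023, grad_y = 2*4*-0.6918 = -5.5342
  x_3 = 0.1751 - 0.05*2.8023 = 0.035
  y_3 = -0.6918 - 0.05*-5.5342 = -0.4151
Step 4: grad_x = 2*8*0.035 = 0.5605, grad_y = 2*4*-0.4151 = -3.3205
  x_4 = 0.035 - 0.05*0.5605 = 0.007
  y_4 = -0.4151 - 0.05*-3.3205 = -0.249
Step 5: grad_x = 2*8*0.007 = 0.1121, grad_y = 2*4*-0.249 = -1.9923
  x_5 = 0.007 - 0.05*0.1121 = 0.0014
  y_5 = -0.249 - 0.05*-1.9923 = -0.1494
f(0.0014, -0.1494) = 8*0.0014^2 + 4*(-0.1494)^2 = 0.0893
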